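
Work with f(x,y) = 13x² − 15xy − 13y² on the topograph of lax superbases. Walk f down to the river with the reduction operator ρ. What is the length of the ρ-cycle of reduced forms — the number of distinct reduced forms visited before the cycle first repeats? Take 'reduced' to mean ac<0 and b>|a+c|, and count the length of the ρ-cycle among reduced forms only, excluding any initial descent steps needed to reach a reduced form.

D = 901, ⌊√D⌋ = 30
descent: ρ → (-13,15,13)  [lands on river]
river: ρ → (13,11,-15)
river: ρ → (-15,19,9)
river: ρ → (9,17,-17)
river: ρ → (-17,17,9)
river: ρ → (9,19,-15)
river: ρ → (-15,11,13)
river: ρ → (13,15,-13)
river: ρ → (-13,11,15)
river: ρ → (15,19,-9)
river: ρ → (-9,17,17)
river: ρ → (17,17,-9)
river: ρ → (-9,19,15)
river: ρ → (15,11,-13)
ρ-cycle length = 14 (tail of 1 descent step not counted)

14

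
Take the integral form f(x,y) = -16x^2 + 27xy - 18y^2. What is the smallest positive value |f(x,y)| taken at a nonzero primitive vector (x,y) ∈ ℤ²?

translate: b→5 (≡-27 mod 32), so (16,-27,18)→(16,5,7)
flip: (16,5,7)→(7,-5,16)
reduced (well bottom): (7,-5,16) with a≤c, −a<b≤a
well minimum |f| = |-7| = 7 (negative-definite)

7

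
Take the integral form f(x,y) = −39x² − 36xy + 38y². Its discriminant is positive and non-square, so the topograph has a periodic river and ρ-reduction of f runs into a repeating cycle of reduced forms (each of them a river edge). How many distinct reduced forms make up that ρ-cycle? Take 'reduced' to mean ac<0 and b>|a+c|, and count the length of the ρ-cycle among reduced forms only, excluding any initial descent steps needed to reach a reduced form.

D = 7224, ⌊√D⌋ = 84
descent: ρ → (38,36,-39)  [lands on river]
river: ρ → (-39,42,35)
river: ρ → (35,28,-46)
river: ρ → (-46,64,17)
river: ρ → (17,72,-30)
river: ρ → (-30,48,41)
river: ρ → (41,34,-37)
river: ρ → (-37,40,38)
ρ-cycle length = 8 (tail of 1 descent step not counted)

8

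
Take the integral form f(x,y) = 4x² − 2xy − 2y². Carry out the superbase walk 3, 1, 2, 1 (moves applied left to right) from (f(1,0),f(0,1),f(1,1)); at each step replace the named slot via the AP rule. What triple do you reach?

start (4,-2,0) = (f(1,0),f(0,1),f(1,1))
replace slot 3: 2·(4+(-2)) − 0 = 4 → (4,-2,4)
replace slot 1: 2·((-2)+4) − 4 = 0 → (0,-2,4)
replace slot 2: 2·(0+4) − (-2) = 10 → (0,10,4)
replace slot 1: 2·(10+4) − 0 = 28 → (28,10,4)

28,10,4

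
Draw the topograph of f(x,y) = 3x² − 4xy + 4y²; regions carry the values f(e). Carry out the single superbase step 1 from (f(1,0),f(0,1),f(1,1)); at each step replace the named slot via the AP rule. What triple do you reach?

start (3,4,3) = (f(1,0),f(0,1),f(1,1))
replace slot 1: 2·(4+3) − 3 = 11 → (11,4,3)

11,4,3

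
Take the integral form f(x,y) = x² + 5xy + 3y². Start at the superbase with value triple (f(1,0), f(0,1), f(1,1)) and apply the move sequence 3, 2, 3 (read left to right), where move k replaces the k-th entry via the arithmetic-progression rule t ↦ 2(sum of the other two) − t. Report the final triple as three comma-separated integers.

start (1,3,9) = (f(1,0),f(0,1),f(1,1))
replace slot 3: 2·(1+3) − 9 = -1 → (1,3,-1)
replace slot 2: 2·(1+(-1)) − 3 = -3 → (1,-3,-1)
replace slot 3: 2·(1+(-3)) − (-1) = -3 → (1,-3,-3)

1,-3,-3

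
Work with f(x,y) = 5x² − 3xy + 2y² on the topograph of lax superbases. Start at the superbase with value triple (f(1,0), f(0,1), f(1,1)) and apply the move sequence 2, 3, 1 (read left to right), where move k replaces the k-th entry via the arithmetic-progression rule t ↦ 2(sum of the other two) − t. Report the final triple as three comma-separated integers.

start (5,2,4) = (f(1,0),f(0,1),f(1,1))
replace slot 2: 2·(5+4) − 2 = 16 → (5,16,4)
replace slot 3: 2·(5+16) − 4 = 38 → (5,16,38)
replace slot 1: 2·(16+38) − 5 = 103 → (103,16,38)

103,16,38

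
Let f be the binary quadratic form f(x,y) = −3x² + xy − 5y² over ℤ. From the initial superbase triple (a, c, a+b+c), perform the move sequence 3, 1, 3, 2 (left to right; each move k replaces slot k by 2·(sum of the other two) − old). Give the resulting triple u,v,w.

start (-3,-5,-7) = (f(1,0),f(0,1),f(1,1))
replace slot 3: 2·((-3)+(-5)) − (-7) = -9 → (-3,-5,-9)
replace slot 1: 2·((-5)+(-9)) − (-3) = -25 → (-25,-5,-9)
replace slot 3: 2·((-25)+(-5)) − (-9) = -51 → (-25,-5,-51)
replace slot 2: 2·((-25)+(-51)) − (-5) = -147 → (-25,-147,-51)

-25,-147,-51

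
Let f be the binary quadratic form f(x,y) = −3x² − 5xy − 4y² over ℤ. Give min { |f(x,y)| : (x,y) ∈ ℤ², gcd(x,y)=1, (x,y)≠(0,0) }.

translate: b→-1 (≡5 mod 6), so (3,5,4)→(3,-1,2)
flip: (3,-1,2)→(2,1,3)
reduced (well bottom): (2,1,3) with a≤c, −a<b≤a
well minimum |f| = |-2| = 2 (negative-definite)

2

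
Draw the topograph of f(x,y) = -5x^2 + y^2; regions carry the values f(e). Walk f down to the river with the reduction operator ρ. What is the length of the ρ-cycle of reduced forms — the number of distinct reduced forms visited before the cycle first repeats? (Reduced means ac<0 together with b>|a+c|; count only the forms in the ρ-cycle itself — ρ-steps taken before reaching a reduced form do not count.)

D = 20, ⌊√D⌋ = 4
descent: ρ → (1,4,-1)  [lands on river]
river: ρ → (-1,4,1)
ρ-cycle length = 2 (tail of 1 descent step not counted)

2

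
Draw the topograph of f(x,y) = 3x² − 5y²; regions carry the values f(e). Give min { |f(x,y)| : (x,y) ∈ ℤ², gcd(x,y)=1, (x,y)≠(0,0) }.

descent: ρ → (-5,0,3)
descent: ρ → (3,6,-2)  [lands on river]
river: ρ → (-2,6,3)
closes: descent 2, river 2
min |a| on river = 2

2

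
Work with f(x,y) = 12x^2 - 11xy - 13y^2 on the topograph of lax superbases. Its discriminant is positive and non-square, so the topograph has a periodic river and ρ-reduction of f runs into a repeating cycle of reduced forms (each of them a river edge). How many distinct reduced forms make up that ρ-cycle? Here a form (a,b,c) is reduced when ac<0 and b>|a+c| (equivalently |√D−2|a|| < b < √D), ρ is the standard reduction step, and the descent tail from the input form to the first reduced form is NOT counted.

D = 745, ⌊√D⌋ = 27
descent: ρ → (-13,11,12)  [lands on river]
river: ρ → (12,13,-12)
river: ρ → (-12,11,13)
river: ρ → (13,15,-10)
river: ρ → (-10,25,3)
river: ρ → (3,23,-18)
river: ρ → (-18,13,8)
river: ρ → (8,19,-12)
river: ρ → (-12,5,15)
river: ρ → (15,25,-2)
river: ρ → (-2,27,2)
river: ρ → (2,25,-15)
river: ρ → (-15,5,12)
river: ρ → (12,19,-8)
river: ρ → (-8,13,18)
river: ρ → (18,23,-3)
river: ρ → (-3,25,10)
river: ρ → (10,15,-13)
ρ-cycle length = 18 (tail of 1 descent step not counted)

18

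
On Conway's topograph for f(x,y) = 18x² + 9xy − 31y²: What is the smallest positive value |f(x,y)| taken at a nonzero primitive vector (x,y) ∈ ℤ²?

descent: ρ → (-31,-9,18)
descent: ρ → (18,45,-4)  [lands on river]
river: ρ → (-4,43,29)
river: ρ → (29,15,-18)
river: ρ → (-18,21,26)
river: ρ → (26,31,-13)
river: ρ → (-13,47,2)
river: ρ → (2,45,-36)
river: ρ → (-36,27,11)
river: ρ → (11,39,-18)
river: ρ → (-18,33,17)
river: ρ → (17,35,-16)
river: ρ → (-16,29,23)
river: ρ → (23,17,-22)
river: ρ → (-22,27,18)
closes: descent 2, river 14
min |a| on river = 2

2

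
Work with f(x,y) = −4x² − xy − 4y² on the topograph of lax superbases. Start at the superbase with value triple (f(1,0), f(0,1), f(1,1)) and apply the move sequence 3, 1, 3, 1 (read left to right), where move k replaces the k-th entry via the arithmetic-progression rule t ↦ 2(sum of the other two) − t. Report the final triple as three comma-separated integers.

start (-4,-4,-9) = (f(1,0),f(0,1),f(1,1))
replace slot 3: 2·((-4)+(-4)) − (-9) = -7 → (-4,-4,-7)
replace slot 1: 2·((-4)+(-7)) − (-4) = -18 → (-18,-4,-7)
replace slot 3: 2·((-18)+(-4)) − (-7) = -37 → (-18,-4,-37)
replace slot 1: 2·((-4)+(-37)) − (-18) = -64 → (-64,-4,-37)

-64,-4,-37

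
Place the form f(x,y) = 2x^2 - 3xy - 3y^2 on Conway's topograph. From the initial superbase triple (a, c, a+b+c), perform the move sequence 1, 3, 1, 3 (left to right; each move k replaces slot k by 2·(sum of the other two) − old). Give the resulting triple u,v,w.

start (2,-3,-4) = (f(1,0),f(0,1),f(1,1))
replace slot 1: 2·((-3)+(-4)) − 2 = -16 → (-16,-3,-4)
replace slot 3: 2·((-16)+(-3)) − (-4) = -34 → (-16,-3,-34)
replace slot 1: 2·((-3)+(-34)) − (-16) = -58 → (-58,-3,-34)
replace slot 3: 2·((-58)+(-3)) − (-34) = -88 → (-58,-3,-88)

-58,-3,-88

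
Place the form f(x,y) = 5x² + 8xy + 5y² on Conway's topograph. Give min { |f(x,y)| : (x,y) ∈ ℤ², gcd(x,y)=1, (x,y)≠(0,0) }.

translate: b→-2 (≡8 mod 10), so (5,8,5)→(5,-2,2)
flip: (5,-2,2)→(2,2,5)
reduced (well bottom): (2,2,5) with a≤c, −a<b≤a
well minimum = a = 2

2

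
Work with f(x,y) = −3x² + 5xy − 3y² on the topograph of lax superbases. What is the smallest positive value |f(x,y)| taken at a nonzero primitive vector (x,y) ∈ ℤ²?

translate: b→1 (≡-5 mod 6), so (3,-5,3)→(3,1,1)
flip: (3,1,1)→(1,-1,3)
translate: b→1 (≡-1 mod 2), so (1,-1,3)→(1,1,3)
reduced (well bottom): (1,1,3) with a≤c, −a<b≤a
well minimum |f| = |-1| = 1 (negative-definite)

1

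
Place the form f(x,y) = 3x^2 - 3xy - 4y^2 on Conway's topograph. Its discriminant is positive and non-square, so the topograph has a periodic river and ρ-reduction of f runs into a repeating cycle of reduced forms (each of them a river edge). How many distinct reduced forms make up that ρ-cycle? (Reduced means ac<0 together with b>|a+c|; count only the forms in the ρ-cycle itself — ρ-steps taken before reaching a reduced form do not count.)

D = 57, ⌊√D⌋ = 7
descent: ρ → (-4,3,3)  [lands on river]
river: ρ → (3,3,-4)
river: ρ → (-4,5,2)
river: ρ → (2,7,-1)
river: ρ → (-1,7,2)
river: ρ → (2,5,-4)
ρ-cycle length = 6 (tail of 1 descent step not counted)

6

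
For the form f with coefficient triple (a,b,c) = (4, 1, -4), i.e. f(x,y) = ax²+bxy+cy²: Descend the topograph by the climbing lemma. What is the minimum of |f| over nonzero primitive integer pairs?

river: ρ → (-4,7,1)
river: ρ → (1,7,-4)
river: ρ → (-4,1,4)
river: ρ → (4,7,-1)
river: ρ → (-1,7,4)
river: ρ → (4,1,-4)
closes: descent 0, river 6
min |a| on river = 1

1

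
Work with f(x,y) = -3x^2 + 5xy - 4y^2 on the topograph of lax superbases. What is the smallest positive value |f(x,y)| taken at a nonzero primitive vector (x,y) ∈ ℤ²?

translate: b→1 (≡-5 mod 6), so (3,-5,4)→(3,1,2)
flip: (3,1,2)→(2,-1,3)
reduced (well bottom): (2,-1,3) with a≤c, −a<b≤a
well minimum |f| = |-2| = 2 (negative-definite)

2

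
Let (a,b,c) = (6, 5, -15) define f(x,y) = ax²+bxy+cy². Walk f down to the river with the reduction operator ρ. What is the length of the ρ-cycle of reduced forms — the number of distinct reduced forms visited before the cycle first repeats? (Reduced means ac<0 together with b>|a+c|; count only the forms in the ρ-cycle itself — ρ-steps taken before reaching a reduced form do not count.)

D = 385, ⌊√D⌋ = 19
descent: ρ → (-15,-5,6)
descent: ρ → (6,17,-4)  [lands on river]
river: ρ → (-4,15,10)
river: ρ → (10,5,-9)
river: ρ → (-9,13,6)
river: ρ → (6,11,-11)
river: ρ → (-11,11,6)
river: ρ → (6,13,-9)
river: ρ → (-9,5,10)
river: ρ → (10,15,-4)
river: ρ → (-4,17,6)
river: ρ → (6,19,-1)
river: ρ → (-1,19,6)
ρ-cycle length = 12 (tail of 2 descent steps not counted)

12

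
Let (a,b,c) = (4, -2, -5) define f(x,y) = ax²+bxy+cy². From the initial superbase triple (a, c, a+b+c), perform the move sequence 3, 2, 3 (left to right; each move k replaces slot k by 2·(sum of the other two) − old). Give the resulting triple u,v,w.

start (4,-5,-3) = (f(1,0),f(0,1),f(1,1))
replace slot 3: 2·(4+(-5)) − (-3) = 1 → (4,-5,1)
replace slot 2: 2·(4+1) − (-5) = 15 → (4,15,1)
replace slot 3: 2·(4+15) − 1 = 37 → (4,15,37)

4,15,37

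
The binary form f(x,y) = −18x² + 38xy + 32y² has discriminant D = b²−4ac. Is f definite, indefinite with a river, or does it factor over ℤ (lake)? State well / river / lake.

D = b²−4ac = 38² − 4·(-18)·32 = 3748
D > 0 non-square ⇒ indefinite ⇒ periodic river

river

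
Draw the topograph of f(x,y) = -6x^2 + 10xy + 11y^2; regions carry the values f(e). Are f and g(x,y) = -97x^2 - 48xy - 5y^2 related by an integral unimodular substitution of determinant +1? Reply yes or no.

D₁ = 364, D₂ = 364
river cycle of f (length 8): (11, 12, -5), (-5, 18, 2), (2, 18, -5), (-5, 12, 11), (11, 10, -6), (-6, 14, 7), (7, 14, -6), (-6, 10, 11)
river cycle of g (length 8): (-5, 18, 2), (2, 18, -5), (-5, 12, 11), (11, 10, -6), (-6, 14, 7), (7, 14, -6), (-6, 10, 11), (11, 12, -5)
cycles coincide ⇒ equivalent

yes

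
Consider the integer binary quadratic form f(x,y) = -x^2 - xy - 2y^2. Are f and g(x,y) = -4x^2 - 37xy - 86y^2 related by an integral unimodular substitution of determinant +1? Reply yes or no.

D₁ = -7, D₂ = -7
f is negative-definite; reduce −f:
−f: reduced (well bottom): (1,1,2) with a≤c, −a<b≤a
flip sign back: reduced form of f is (-1,-1,-2)
g is negative-definite; reduce −g:
−g: translate: b→-3 (≡37 mod 8), so (4,37,86)→(4,-3,1)
−g: flip: (4,-3,1)→(1,3,4)
−g: translate: b→1 (≡3 mod 2), so (1,3,4)→(1,1,2)
−g: reduced (well bottom): (1,1,2) with a≤c, −a<b≤a
flip sign back: reduced form of g is (-1,-1,-2)
reduced forms (-1, -1, -2) vs (-1, -1, -2) ⇒ equivalent

yes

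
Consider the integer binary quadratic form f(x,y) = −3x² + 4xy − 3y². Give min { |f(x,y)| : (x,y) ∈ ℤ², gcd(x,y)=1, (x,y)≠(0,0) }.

translate: b→2 (≡-4 mod 6), so (3,-4,3)→(3,2,2)
flip: (3,2,2)→(2,-2,3)
translate: b→2 (≡-2 mod 4), so (2,-2,3)→(2,2,3)
reduced (well bottom): (2,2,3) with a≤c, −a<b≤a
well minimum |f| = |-2| = 2 (negative-definite)

2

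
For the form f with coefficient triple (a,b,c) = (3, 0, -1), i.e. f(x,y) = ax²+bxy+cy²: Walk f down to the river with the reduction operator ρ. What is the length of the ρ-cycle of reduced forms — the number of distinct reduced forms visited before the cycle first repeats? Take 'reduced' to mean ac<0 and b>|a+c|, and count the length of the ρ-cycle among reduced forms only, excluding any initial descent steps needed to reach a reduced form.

D = 12, ⌊√D⌋ = 3
descent: ρ → (-1,2,2)  [lands on river]
river: ρ → (2,2,-1)
ρ-cycle length = 2 (tail of 1 descent step not counted)

2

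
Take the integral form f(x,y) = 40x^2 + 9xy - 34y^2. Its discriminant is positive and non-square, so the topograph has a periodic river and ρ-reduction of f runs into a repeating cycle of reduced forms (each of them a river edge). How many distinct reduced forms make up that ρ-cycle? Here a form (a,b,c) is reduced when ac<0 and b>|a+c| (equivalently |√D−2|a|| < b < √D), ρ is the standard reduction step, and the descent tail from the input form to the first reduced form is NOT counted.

D = 5521, ⌊√D⌋ = 74
river: ρ → (-34,59,15)
river: ρ → (15,61,-30)
river: ρ → (-30,59,17)
river: ρ → (17,43,-54)
river: ρ → (-54,65,6)
river: ρ → (6,67,-43)
river: ρ → (-43,19,30)
river: ρ → (30,41,-32)
river: ρ → (-32,23,39)
river: ρ → (39,55,-16)
river: ρ → (-16,73,3)
river: ρ → (3,71,-40)
river: ρ → (-40,9,34)
river: ρ → (34,59,-15)
river: ρ → (-15,61,30)
river: ρ → (30,59,-17)
river: ρ → (-17,43,54)
river: ρ → (54,65,-6)
river: ρ → (-6,67,43)
river: ρ → (43,19,-30)
river: ρ → (-30,41,32)
river: ρ → (32,23,-39)
river: ρ → (-39,55,16)
river: ρ → (16,73,-3)
river: ρ → (-3,71,40)
river: ρ → (40,9,-34)
ρ-cycle length = 26 (tail of 0 descent steps not counted)

26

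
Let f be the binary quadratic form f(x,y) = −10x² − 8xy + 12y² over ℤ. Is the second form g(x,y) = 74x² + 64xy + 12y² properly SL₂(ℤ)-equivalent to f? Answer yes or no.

D₁ = 544, D₂ = 544
river cycle of f (length 6): (12, 8, -10), (-10, 12, 10), (10, 8, -12), (-12, 16, 6), (6, 20, -6), (-6, 16, 12)
river cycle of g (length 6): (12, 8, -10), (-10, 12, 10), (10, 8, -12), (-12, 16, 6), (6, 20, -6), (-6, 16, 12)
cycles coincide ⇒ equivalent

yes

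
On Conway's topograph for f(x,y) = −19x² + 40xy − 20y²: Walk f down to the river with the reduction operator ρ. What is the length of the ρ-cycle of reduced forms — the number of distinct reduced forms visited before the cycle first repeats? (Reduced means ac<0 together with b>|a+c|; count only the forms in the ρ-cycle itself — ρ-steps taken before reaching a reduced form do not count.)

D = 80, ⌊√D⌋ = 8
descent: ρ → (-20,0,1)
descent: ρ → (1,8,-4)  [lands on river]
river: ρ → (-4,8,1)
ρ-cycle length = 2 (tail of 2 descent steps not counted)

2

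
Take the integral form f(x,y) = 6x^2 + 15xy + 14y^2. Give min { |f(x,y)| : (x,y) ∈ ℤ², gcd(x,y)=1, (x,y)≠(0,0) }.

translate: b→3 (≡15 mod 12), so (6,15,14)→(6,3,5)
flip: (6,3,5)→(5,-3,6)
reduced (well bottom): (5,-3,6) with a≤c, −a<b≤a
well minimum = a = 5

5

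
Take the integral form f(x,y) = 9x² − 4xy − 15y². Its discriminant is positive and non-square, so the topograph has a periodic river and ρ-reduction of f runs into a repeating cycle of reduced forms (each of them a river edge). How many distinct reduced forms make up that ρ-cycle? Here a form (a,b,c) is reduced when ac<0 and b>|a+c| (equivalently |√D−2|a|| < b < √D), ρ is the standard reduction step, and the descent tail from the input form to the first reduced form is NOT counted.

D = 556, ⌊√D⌋ = 23
descent: ρ → (-15,4,9)
descent: ρ → (9,14,-10)  [lands on river]
river: ρ → (-10,6,13)
river: ρ → (13,20,-3)
river: ρ → (-3,22,6)
river: ρ → (6,14,-15)
river: ρ → (-15,16,5)
river: ρ → (5,14,-18)
river: ρ → (-18,22,1)
river: ρ → (1,22,-18)
river: ρ → (-18,14,5)
river: ρ → (5,16,-15)
river: ρ → (-15,14,6)
river: ρ → (6,22,-3)
river: ρ → (-3,20,13)
river: ρ → (13,6,-10)
river: ρ → (-10,14,9)
river: ρ → (9,22,-2)
river: ρ → (-2,22,9)
ρ-cycle length = 18 (tail of 2 descent steps not counted)

18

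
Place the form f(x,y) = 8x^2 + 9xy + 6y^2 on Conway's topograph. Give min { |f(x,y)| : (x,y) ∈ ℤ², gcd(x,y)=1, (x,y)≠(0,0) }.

translate: b→-7 (≡9 mod 16), so (8,9,6)→(8,-7,5)
flip: (8,-7,5)→(5,7,8)
translate: b→-3 (≡7 mod 10), so (5,7,8)→(5,-3,6)
reduced (well bottom): (5,-3,6) with a≤c, −a<b≤a
well minimum = a = 5

5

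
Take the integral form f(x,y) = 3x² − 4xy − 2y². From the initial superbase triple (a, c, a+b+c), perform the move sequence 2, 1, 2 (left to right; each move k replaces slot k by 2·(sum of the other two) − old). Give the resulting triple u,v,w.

start (3,-2,-3) = (f(1,0),f(0,1),f(1,1))
replace slot 2: 2·(3+(-3)) − (-2) = 2 → (3,2,-3)
replace slot 1: 2·(2+(-3)) − 3 = -5 → (-5,2,-3)
replace slot 2: 2·((-5)+(-3)) − 2 = -18 → (-5,-18,-3)

-5,-18,-3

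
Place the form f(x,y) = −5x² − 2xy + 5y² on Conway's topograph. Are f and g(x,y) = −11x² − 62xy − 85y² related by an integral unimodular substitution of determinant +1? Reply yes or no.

D₁ = 104, D₂ = 104
river cycle of f (length 6): (5, 2, -5), (-5, 8, 2), (2, 8, -5), (-5, 2, 5), (5, 8, -2), (-2, 8, 5)
river cycle of g (length 6): (2, 8, -5), (-5, 2, 5), (5, 8, -2), (-2, 8, 5), (5, 2, -5), (-5, 8, 2)
cycles coincide ⇒ equivalent

yes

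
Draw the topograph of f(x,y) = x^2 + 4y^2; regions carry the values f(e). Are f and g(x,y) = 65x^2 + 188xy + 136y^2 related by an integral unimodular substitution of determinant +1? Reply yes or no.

D₁ = -16, D₂ = -16
f: reduced (well bottom): (1,0,4) with a≤c, −a<b≤a
g: translate: b→58 (≡188 mod 130), so (65,188,136)→(65,58,13)
g: flip: (65,58,13)→(13,-58,65)
g: translate: b→-6 (≡-58 mod 26), so (13,-58,65)→(13,-6,1)
g: flip: (13,-6,1)→(1,6,13)
g: translate: b→0 (≡6 mod 2), so (1,6,13)→(1,0,4)
g: reduced (well bottom): (1,0,4) with a≤c, −a<b≤a
reduced forms (1, 0, 4) vs (1, 0, 4) ⇒ equivalent

yes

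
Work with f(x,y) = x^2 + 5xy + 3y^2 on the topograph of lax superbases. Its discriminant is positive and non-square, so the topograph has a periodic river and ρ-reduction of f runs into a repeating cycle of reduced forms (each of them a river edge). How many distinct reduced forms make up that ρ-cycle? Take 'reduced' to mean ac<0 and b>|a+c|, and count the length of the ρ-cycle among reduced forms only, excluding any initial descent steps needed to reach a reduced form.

D = 13, ⌊√D⌋ = 3
descent: ρ → (3,1,-1)
descent: ρ → (-1,3,1)  [lands on river]
river: ρ → (1,3,-1)
ρ-cycle length = 2 (tail of 2 descent steps not counted)

2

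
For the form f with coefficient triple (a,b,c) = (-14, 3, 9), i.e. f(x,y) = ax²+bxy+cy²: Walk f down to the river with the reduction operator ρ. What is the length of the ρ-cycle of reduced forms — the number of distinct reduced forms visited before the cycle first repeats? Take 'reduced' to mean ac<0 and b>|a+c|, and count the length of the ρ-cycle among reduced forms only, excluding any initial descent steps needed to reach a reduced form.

D = 513, ⌊√D⌋ = 22
descent: ρ → (9,15,-8)  [lands on river]
river: ρ → (-8,17,7)
river: ρ → (7,11,-14)
river: ρ → (-14,17,4)
river: ρ → (4,15,-18)
river: ρ → (-18,21,1)
river: ρ → (1,21,-18)
river: ρ → (-18,15,4)
river: ρ → (4,17,-14)
river: ρ → (-14,11,7)
river: ρ → (7,17,-8)
river: ρ → (-8,15,9)
river: ρ → (9,21,-2)
river: ρ → (-2,19,19)
river: ρ → (19,19,-2)
river: ρ → (-2,21,9)
ρ-cycle length = 16 (tail of 1 descent step not counted)

16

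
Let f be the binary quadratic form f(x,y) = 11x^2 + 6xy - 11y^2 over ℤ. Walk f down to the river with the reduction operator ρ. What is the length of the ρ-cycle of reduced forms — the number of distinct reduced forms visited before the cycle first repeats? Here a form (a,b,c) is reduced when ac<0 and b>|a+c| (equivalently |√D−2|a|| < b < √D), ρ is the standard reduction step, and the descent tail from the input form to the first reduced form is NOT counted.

D = 520, ⌊√D⌋ = 22
river: ρ → (-11,16,6)
river: ρ → (6,20,-5)
river: ρ → (-5,20,6)
river: ρ → (6,16,-11)
river: ρ → (-11,6,11)
river: ρ → (11,16,-6)
river: ρ → (-6,20,5)
river: ρ → (5,20,-6)
river: ρ → (-6,16,11)
river: ρ → (11,6,-11)
ρ-cycle length = 10 (tail of 0 descent steps not counted)

10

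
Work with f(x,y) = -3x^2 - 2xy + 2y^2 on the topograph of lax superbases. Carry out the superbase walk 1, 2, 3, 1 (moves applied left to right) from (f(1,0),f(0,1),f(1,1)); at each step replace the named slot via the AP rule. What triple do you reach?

start (-3,2,-3) = (f(1,0),f(0,1),f(1,1))
replace slot 1: 2·(2+(-3)) − (-3) = 1 → (1,2,-3)
replace slot 2: 2·(1+(-3)) − 2 = -6 → (1,-6,-3)
replace slot 3: 2·(1+(-6)) − (-3) = -7 → (1,-6,-7)
replace slot 1: 2·((-6)+(-7)) − 1 = -27 → (-27,-6,-7)

-27,-6,-7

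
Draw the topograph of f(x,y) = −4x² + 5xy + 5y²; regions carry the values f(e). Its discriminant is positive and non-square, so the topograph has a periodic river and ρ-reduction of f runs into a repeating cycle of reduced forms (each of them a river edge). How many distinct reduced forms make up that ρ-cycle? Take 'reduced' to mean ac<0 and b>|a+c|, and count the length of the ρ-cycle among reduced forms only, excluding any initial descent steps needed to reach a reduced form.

D = 105, ⌊√D⌋ = 10
river: ρ → (5,5,-4)
river: ρ → (-4,3,6)
river: ρ → (6,9,-1)
river: ρ → (-1,9,6)
river: ρ → (6,3,-4)
river: ρ → (-4,5,5)
ρ-cycle length = 6 (tail of 0 descent steps not counted)

6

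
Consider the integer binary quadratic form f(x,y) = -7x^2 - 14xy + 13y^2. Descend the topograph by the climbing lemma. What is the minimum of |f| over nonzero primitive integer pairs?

descent: ρ → (13,14,-7)  [lands on river]
river: ρ → (-7,14,13)
river: ρ → (13,12,-8)
river: ρ → (-8,20,5)
river: ρ → (5,20,-8)
river: ρ → (-8,12,13)
closes: descent 1, river 6
min |a| on river = 5

5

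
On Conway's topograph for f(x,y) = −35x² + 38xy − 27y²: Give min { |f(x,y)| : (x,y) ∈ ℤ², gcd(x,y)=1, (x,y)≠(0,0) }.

translate: b→32 (≡-38 mod 70), so (35,-38,27)→(35,32,24)
flip: (35,32,24)→(24,-32,35)
translate: b→16 (≡-32 mod 48), so (24,-32,35)→(24,16,27)
reduced (well bottom): (24,16,27) with a≤c, −a<b≤a
well minimum |f| = |-24| = 24 (negative-definite)

24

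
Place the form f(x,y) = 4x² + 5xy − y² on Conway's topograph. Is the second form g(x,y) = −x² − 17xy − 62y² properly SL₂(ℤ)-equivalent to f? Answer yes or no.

D₁ = 41, D₂ = 41
river cycle of f (length 10): (-1, 5, 4), (4, 3, -2), (-2, 5, 2), (2, 3, -4), (-4, 5, 1), (1, 5, -4), (-4, 3, 2), (2, 5, -2), (-2, 3, 4), (4, 5, -1)
river cycle of g (length 10): (-1, 5, 4), (4, 3, -2), (-2, 5, 2), (2, 3, -4), (-4, 5, 1), (1, 5, -4), (-4, 3, 2), (2, 5, -2), (-2, 3, 4), (4, 5, -1)
cycles coincide ⇒ equivalent

yes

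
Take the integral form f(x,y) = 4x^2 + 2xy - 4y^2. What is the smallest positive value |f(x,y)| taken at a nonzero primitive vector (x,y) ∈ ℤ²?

river: ρ → (-4,6,2)
river: ρ → (2,6,-4)
river: ρ → (-4,2,4)
river: ρ → (4,6,-2)
river: ρ → (-2,6,4)
river: ρ → (4,2,-4)
closes: descent 0, river 6
min |a| on river = 2

2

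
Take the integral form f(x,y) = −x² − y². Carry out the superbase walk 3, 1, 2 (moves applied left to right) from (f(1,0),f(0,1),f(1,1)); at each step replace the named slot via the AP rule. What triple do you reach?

start (-1,-1,-2) = (f(1,0),f(0,1),f(1,1))
replace slot 3: 2·((-1)+(-1)) − (-2) = -2 → (-1,-1,-2)
replace slot 1: 2·((-1)+(-2)) − (-1) = -5 → (-5,-1,-2)
replace slot 2: 2·((-5)+(-2)) − (-1) = -13 → (-5,-13,-2)

-5,-13,-2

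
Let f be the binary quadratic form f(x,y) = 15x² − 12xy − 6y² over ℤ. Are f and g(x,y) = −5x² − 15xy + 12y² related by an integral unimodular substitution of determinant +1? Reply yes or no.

D₁ = 504, D₂ = 465
discriminants differ ⇒ not SL₂(ℤ)-equivalent

no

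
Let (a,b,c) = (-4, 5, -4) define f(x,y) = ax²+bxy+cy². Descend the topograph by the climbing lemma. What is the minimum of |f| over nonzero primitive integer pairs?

translate: b→3 (≡-5 mod 8), so (4,-5,4)→(4,3,3)
flip: (4,3,3)→(3,-3,4)
translate: b→3 (≡-3 mod 6), so (3,-3,4)→(3,3,4)
reduced (well bottom): (3,3,4) with a≤c, −a<b≤a
well minimum |f| = |-3| = 3 (negative-definite)

3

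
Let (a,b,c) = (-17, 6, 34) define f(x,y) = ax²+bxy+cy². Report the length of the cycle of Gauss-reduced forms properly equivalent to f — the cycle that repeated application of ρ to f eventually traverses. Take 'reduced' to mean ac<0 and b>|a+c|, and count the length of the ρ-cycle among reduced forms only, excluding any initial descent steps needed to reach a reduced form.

D = 2348, ⌊√D⌋ = 48
descent: ρ → (34,-6,-17)
descent: ρ → (-17,40,11)  [lands on river]
river: ρ → (11,48,-1)
river: ρ → (-1,48,11)
river: ρ → (11,40,-17)
river: ρ → (-17,28,23)
river: ρ → (23,18,-22)
river: ρ → (-22,26,19)
river: ρ → (19,12,-29)
river: ρ → (-29,46,2)
river: ρ → (2,46,-29)
river: ρ → (-29,12,19)
river: ρ → (19,26,-22)
river: ρ → (-22,18,23)
river: ρ → (23,28,-17)
ρ-cycle length = 14 (tail of 2 descent steps not counted)

14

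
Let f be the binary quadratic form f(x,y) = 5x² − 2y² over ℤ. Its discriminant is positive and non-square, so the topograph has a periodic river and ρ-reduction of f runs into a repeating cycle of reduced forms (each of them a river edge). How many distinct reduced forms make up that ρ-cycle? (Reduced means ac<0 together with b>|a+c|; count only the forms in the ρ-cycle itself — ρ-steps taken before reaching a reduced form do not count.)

D = 40, ⌊√D⌋ = 6
descent: ρ → (-2,4,3)  [lands on river]
river: ρ → (3,2,-3)
river: ρ → (-3,4,2)
river: ρ → (2,4,-3)
river: ρ → (-3,2,3)
river: ρ → (3,4,-2)
ρ-cycle length = 6 (tail of 1 descent step not counted)

6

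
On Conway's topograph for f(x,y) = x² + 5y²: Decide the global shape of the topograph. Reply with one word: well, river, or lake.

D = b²−4ac = 0² − 4·1·5 = -20
D < 0 ⇒ definite ⇒ every region one sign ⇒ single well

well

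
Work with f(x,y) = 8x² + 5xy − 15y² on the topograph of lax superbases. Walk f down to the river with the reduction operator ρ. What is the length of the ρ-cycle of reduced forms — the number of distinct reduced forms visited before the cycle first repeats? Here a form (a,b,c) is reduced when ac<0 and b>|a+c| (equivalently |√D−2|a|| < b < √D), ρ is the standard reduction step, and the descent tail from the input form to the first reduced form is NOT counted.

D = 505, ⌊√D⌋ = 22
descent: ρ → (-15,-5,8)
descent: ρ → (8,21,-2)  [lands on river]
river: ρ → (-2,19,18)
river: ρ → (18,17,-3)
river: ρ → (-3,19,12)
river: ρ → (12,5,-10)
river: ρ → (-10,15,7)
river: ρ → (7,13,-12)
river: ρ → (-12,11,8)
ρ-cycle length = 8 (tail of 2 descent steps not counted)

8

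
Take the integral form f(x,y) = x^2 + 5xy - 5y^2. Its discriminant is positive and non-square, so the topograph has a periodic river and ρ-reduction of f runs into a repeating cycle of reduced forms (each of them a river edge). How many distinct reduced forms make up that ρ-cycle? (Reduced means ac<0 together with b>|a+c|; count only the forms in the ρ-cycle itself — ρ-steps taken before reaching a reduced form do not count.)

D = 45, ⌊√D⌋ = 6
river: ρ → (-5,5,1)
river: ρ → (1,5,-5)
ρ-cycle length = 2 (tail of 0 descent steps not counted)

2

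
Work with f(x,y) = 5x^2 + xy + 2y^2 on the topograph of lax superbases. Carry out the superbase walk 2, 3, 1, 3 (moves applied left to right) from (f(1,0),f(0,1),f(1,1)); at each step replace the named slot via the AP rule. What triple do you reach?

start (5,2,8) = (f(1,0),f(0,1),f(1,1))
replace slot 2: 2·(5+8) − 2 = 24 → (5,24,8)
replace slot 3: 2·(5+24) − 8 = 50 → (5,24,50)
replace slot 1: 2·(24+50) − 5 = 143 → (143,24,50)
replace slot 3: 2·(143+24) − 50 = 284 → (143,24,284)

143,24,284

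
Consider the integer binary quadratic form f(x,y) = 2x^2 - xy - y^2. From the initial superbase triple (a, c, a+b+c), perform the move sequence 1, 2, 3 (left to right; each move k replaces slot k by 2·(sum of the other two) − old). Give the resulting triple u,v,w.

start (2,-1,0) = (f(1,0),f(0,1),f(1,1))
replace slot 1: 2·((-1)+0) − 2 = -4 → (-4,-1,0)
replace slot 2: 2·((-4)+0) − (-1) = -7 → (-4,-7,0)
replace slot 3: 2·((-4)+(-7)) − 0 = -22 → (-4,-7,-22)

-4,-7,-22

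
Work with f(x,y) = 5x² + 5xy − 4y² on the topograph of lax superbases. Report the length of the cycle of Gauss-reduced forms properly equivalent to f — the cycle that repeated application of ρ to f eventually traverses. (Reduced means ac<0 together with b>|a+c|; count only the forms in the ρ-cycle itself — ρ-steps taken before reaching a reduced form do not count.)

D = 105, ⌊√D⌋ = 10
river: ρ → (-4,3,6)
river: ρ → (6,9,-1)
river: ρ → (-1,9,6)
river: ρ → (6,3,-4)
river: ρ → (-4,5,5)
river: ρ → (5,5,-4)
ρ-cycle length = 6 (tail of 0 descent steps not counted)

6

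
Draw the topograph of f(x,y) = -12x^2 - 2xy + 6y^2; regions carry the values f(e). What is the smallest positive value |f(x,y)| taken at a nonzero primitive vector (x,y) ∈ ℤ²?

descent: ρ → (6,14,-4)  [lands on river]
river: ρ → (-4,10,12)
river: ρ → (12,14,-2)
river: ρ → (-2,14,12)
river: ρ → (12,10,-4)
river: ρ → (-4,14,6)
river: ρ → (6,10,-8)
river: ρ → (-8,6,8)
river: ρ → (8,10,-6)
river: ρ → (-6,14,4)
river: ρ → (4,10,-12)
river: ρ → (-12,14,2)
river: ρ → (2,14,-12)
river: ρ → (-12,10,4)
river: ρ → (4,14,-6)
river: ρ → (-6,10,8)
river: ρ → (8,6,-8)
river: ρ → (-8,10,6)
closes: descent 1, river 18
min |a| on river = 2

2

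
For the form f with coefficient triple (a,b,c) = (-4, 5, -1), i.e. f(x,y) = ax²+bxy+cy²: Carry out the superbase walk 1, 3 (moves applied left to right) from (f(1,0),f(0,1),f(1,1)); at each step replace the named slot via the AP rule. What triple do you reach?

start (-4,-1,0) = (f(1,0),f(0,1),f(1,1))
replace slot 1: 2·((-1)+0) − (-4) = 2 → (2,-1,0)
replace slot 3: 2·(2+(-1)) − 0 = 2 → (2,-1,2)

2,-1,2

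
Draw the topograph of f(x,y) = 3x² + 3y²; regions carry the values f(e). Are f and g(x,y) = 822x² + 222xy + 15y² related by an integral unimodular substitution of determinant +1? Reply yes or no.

D₁ = -36, D₂ = -36
f: reduced (well bottom): (3,0,3) with a≤c, −a<b≤a
g: flip: (822,222,15)→(15,-222,822)
g: translate: b→-12 (≡-222 mod 30), so (15,-222,822)→(15,-12,3)
g: flip: (15,-12,3)→(3,12,15)
g: translate: b→0 (≡12 mod 6), so (3,12,15)→(3,0,3)
g: reduced (well bottom): (3,0,3) with a≤c, −a<b≤a
reduced forms (3, 0, 3) vs (3, 0, 3) ⇒ equivalent

yes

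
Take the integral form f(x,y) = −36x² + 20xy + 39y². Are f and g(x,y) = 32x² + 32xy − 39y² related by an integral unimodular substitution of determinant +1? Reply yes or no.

D₁ = 6016, D₂ = 6016
river cycle of f (length 16): (39, 58, -17), (-17, 44, 60), (60, 76, -1), (-1, 76, 60), (60, 44, -17), (-17, 58, 39), (39, 20, -36), (-36, 52, 23), (23, 40, -48), (-48, 56, 15), … (6 more)
river cycle of g (length 12): (-39, 46, 25), (25, 54, -31), (-31, 70, 9), (9, 74, -15), (-15, 76, 4), (4, 76, -15), (-15, 74, 9), (9, 70, -31), (-31, 54, 25), (25, 46, -39), … (2 more)
cycles differ ⇒ inequivalent

no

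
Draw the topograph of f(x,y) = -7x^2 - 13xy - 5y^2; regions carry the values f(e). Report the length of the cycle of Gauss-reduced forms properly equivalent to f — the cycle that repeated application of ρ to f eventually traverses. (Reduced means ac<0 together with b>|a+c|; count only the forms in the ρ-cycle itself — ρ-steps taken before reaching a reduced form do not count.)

D = 29, ⌊√D⌋ = 5
descent: ρ → (-5,3,1)
descent: ρ → (1,5,-1)  [lands on river]
river: ρ → (-1,5,1)
ρ-cycle length = 2 (tail of 2 descent steps not counted)

2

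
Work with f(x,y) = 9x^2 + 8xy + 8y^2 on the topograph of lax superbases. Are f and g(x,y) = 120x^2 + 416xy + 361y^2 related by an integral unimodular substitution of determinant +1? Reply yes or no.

D₁ = -224, D₂ = -224
f: flip: (9,8,8)→(8,-8,9)
f: translate: b→8 (≡-8 mod 16), so (8,-8,9)→(8,8,9)
f: reduced (well bottom): (8,8,9) with a≤c, −a<b≤a
g: translate: b→-64 (≡416 mod 240), so (120,416,361)→(120,-64,9)
g: flip: (120,-64,9)→(9,64,120)
g: translate: b→-8 (≡64 mod 18), so (9,64,120)→(9,-8,8)
g: flip: (9,-8,8)→(8,8,9)
g: reduced (well bottom): (8,8,9) with a≤c, −a<b≤a
reduced forms (8, 8, 9) vs (8, 8, 9) ⇒ equivalent

yes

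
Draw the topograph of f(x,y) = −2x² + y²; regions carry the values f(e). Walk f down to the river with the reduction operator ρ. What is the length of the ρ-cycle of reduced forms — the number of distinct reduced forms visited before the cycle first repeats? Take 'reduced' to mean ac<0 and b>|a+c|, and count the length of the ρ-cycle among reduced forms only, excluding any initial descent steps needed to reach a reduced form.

D = 8, ⌊√D⌋ = 2
descent: ρ → (1,2,-1)  [lands on river]
river: ρ → (-1,2,1)
ρ-cycle length = 2 (tail of 1 descent step not counted)

2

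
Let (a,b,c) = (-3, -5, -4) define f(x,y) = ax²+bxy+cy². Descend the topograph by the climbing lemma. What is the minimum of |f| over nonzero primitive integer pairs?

translate: b→-1 (≡5 mod 6), so (3,5,4)→(3,-1,2)
flip: (3,-1,2)→(2,1,3)
reduced (well bottom): (2,1,3) with a≤c, −a<b≤a
well minimum |f| = |-2| = 2 (negative-definite)

2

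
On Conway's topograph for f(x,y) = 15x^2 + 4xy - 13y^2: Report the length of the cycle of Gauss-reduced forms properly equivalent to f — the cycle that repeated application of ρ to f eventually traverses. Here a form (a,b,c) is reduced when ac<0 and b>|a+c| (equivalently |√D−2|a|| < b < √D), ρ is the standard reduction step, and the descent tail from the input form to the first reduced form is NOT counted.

D = 796, ⌊√D⌋ = 28
river: ρ → (-13,22,6)
river: ρ → (6,26,-5)
river: ρ → (-5,24,11)
river: ρ → (11,20,-9)
river: ρ → (-9,16,15)
river: ρ → (15,14,-10)
river: ρ → (-10,26,3)
river: ρ → (3,28,-1)
river: ρ → (-1,28,3)
river: ρ → (3,26,-10)
river: ρ → (-10,14,15)
river: ρ → (15,16,-9)
river: ρ → (-9,20,11)
river: ρ → (11,24,-5)
river: ρ → (-5,26,6)
river: ρ → (6,22,-13)
river: ρ → (-13,4,15)
river: ρ → (15,26,-2)
river: ρ → (-2,26,15)
river: ρ → (15,4,-13)
ρ-cycle length = 20 (tail of 0 descent steps not counted)

20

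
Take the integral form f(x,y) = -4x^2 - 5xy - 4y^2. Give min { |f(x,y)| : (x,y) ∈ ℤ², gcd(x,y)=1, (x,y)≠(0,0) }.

translate: b→-3 (≡5 mod 8), so (4,5,4)→(4,-3,3)
flip: (4,-3,3)→(3,3,4)
reduced (well bottom): (3,3,4) with a≤c, −a<b≤a
well minimum |f| = |-3| = 3 (negative-definite)

3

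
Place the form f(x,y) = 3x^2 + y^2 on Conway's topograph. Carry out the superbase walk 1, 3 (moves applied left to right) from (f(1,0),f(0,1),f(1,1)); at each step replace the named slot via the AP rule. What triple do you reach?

start (3,1,4) = (f(1,0),f(0,1),f(1,1))
replace slot 1: 2·(1+4) − 3 = 7 → (7,1,4)
replace slot 3: 2·(7+1) − 4 = 12 → (7,1,12)

7,1,12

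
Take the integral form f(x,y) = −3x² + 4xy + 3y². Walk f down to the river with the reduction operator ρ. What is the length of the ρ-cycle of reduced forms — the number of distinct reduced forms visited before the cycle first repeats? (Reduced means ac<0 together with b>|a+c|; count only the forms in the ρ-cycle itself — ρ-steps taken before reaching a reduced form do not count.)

D = 52, ⌊√D⌋ = 7
river: ρ → (3,2,-4)
river: ρ → (-4,6,1)
river: ρ → (1,6,-4)
river: ρ → (-4,2,3)
river: ρ → (3,4,-3)
river: ρ → (-3,2,4)
river: ρ → (4,6,-1)
river: ρ → (-1,6,4)
river: ρ → (4,2,-3)
river: ρ → (-3,4,3)
ρ-cycle length = 10 (tail of 0 descent steps not counted)

10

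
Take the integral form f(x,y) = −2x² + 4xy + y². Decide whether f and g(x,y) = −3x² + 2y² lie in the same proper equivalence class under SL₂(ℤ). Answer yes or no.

D₁ = 24, D₂ = 24
river cycle of f (length 2): (1, 4, -2), (-2, 4, 1)
river cycle of g (length 2): (2, 4, -1), (-1, 4, 2)
cycles differ ⇒ inequivalent

no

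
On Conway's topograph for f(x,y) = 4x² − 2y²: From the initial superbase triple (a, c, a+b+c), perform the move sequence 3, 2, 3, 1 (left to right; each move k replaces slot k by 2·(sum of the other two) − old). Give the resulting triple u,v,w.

start (4,-2,2) = (f(1,0),f(0,1),f(1,1))
replace slot 3: 2·(4+(-2)) − 2 = 2 → (4,-2,2)
replace slot 2: 2·(4+2) − (-2) = 14 → (4,14,2)
replace slot 3: 2·(4+14) − 2 = 34 → (4,14,34)
replace slot 1: 2·(14+34) − 4 = 92 → (92,14,34)

92,14,34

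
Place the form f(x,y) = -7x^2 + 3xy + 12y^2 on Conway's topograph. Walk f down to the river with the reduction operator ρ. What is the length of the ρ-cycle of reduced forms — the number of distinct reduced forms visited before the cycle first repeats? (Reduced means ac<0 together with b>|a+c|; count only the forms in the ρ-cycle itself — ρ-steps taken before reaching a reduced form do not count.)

D = 345, ⌊√D⌋ = 18
descent: ρ → (12,-3,-7)
descent: ρ → (-7,17,2)  [lands on river]
river: ρ → (2,15,-15)
river: ρ → (-15,15,2)
river: ρ → (2,17,-7)
river: ρ → (-7,11,8)
river: ρ → (8,5,-10)
river: ρ → (-10,15,3)
river: ρ → (3,15,-10)
river: ρ → (-10,5,8)
river: ρ → (8,11,-7)
ρ-cycle length = 10 (tail of 2 descent steps not counted)

10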